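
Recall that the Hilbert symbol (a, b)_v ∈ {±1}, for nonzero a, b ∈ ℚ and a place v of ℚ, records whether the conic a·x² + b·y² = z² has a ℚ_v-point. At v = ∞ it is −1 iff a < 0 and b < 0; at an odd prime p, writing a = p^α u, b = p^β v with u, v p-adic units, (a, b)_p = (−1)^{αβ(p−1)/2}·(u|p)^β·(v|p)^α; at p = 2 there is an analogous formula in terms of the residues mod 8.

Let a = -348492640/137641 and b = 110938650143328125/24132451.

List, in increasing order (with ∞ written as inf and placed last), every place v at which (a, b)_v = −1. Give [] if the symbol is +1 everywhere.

(a, b) ≡ (-15910, 28823) mod (ℚ^×)²; places V = {2, 5, 7, 19, 23, 37, 41, 43, 53, ∞}.
(a,b)_23: α=0, u≡13; β=-2, v≡9 (mod 23); (13|23)=+1, (9|23)=+1; sign (−1)^0·+1^-2·+1^0 = +1.
(a,b)_5: α=1, u≡2; β=6, v≡3 (mod 5); (2|5)=-1, (3|5)=-1; sign (−1)^0·-1^6·-1^1 = -1.
(a,b)_∞: sgn(-15910)=−, sgn(28823)=+, so +1.
(a,b)_2: α=5, β=0; u≡5, v≡7 (mod 8); ε(u)ε(v)=0·1, αω(v)=5·0, βω(u)=0·1; sum ≡ 0  ⇒  +1.
(a,b)_53: α=-2, u≡11; β=0, v≡43 (mod 53); (11|53)=+1, (43|53)=+1; sign (−1)^0·+1^0·+1^-2 = +1.
(a,b)_41: α=0, u≡36; β=1, v≡3 (mod 41); (36|41)=+1, (3|41)=-1; sign (−1)^0·+1^1·-1^0 = +1.
(a,b)_7: α=-2, u≡4; β=-4, v≡1 (mod 7); (4|7)=+1, (1|7)=+1; sign (−1)^0·+1^-4·+1^-2 = +1.
(a,b)_43: α=1, u≡6; β=4, v≡6 (mod 43); (6|43)=+1, (6|43)=+1; sign (−1)^0·+1^4·+1^1 = +1.
(a,b)_19: α=0, u≡8; β=-1, v≡17 (mod 19); (8|19)=-1, (17|19)=+1; sign (−1)^0·-1^-1·+1^0 = -1.
(a,b)_37: α=3, u≡2; β=3, v≡35 (mod 37); (2|37)=-1, (35|37)=-1; sign (−1)^0·-1^3·-1^3 = +1.
|Ram(-15910, 28823)| = 2, even; anisotropic at {5, 19}.

[5, 19]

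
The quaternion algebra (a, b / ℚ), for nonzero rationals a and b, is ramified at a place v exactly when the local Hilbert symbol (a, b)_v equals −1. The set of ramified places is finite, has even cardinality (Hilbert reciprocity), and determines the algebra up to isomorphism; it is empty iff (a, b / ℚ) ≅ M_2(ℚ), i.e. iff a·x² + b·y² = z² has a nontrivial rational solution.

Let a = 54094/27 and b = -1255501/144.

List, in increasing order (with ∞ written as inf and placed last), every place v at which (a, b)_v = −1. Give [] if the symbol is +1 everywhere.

[2, 3, 17, 19, 23, 37]

(a, b) ≡ (162282, -7429) mod (ℚ^×)²; places V = {2, 3, 13, 17, 19, 23, 37, 43, ∞}.
(a,b)_43: α=1, u≡2; β=0, v≡41 (mod 43); (2|43)=-1, (41|43)=+1; sign (−1)^0·-1^0·+1^1 = +1.
(a,b)_2: α=1, β=-4; u≡5, v≡3 (mod 8); ε(u)ε(v)=0·1, αω(v)=1·1, βω(u)=-4·1; sum ≡ 1  ⇒  -1.
(a,b)_17: α=1, u≡2; β=1, v≡10 (mod 17); (2|17)=+1, (10|17)=-1; sign (−1)^0·+1^1·-1^1 = -1.
(a,b)_3: α=-3, u≡1; β=-2, v≡2 (mod 3); (1|3)=+1, (2|3)=-1; sign (−1)^0·+1^-2·-1^-3 = -1.
(a,b)_∞: sgn(162282)=+, sgn(-7429)=−, so +1.
(a,b)_37: α=1, u≡24; β=0, v≡32 (mod 37); (24|37)=-1, (32|37)=-1; sign (−1)^0·-1^0·-1^1 = -1.
(a,b)_13: α=0, u≡1; β=2, v≡7 (mod 13); (1|13)=+1, (7|13)=-1; sign (−1)^0·+1^2·-1^0 = +1.
(a,b)_19: α=0, u≡12; β=1, v≡2 (mod 19); (12|19)=-1, (2|19)=-1; sign (−1)^0·-1^1·-1^0 = -1.
(a,b)_23: α=0, u≡11; β=1, v≡14 (mod 23); (11|23)=-1, (14|23)=-1; sign (−1)^0·-1^1·-1^0 = -1.
|Ram(162282, -7429)| = 6, even; anisotropic at {2, 3, 17, 19, 23, 37}.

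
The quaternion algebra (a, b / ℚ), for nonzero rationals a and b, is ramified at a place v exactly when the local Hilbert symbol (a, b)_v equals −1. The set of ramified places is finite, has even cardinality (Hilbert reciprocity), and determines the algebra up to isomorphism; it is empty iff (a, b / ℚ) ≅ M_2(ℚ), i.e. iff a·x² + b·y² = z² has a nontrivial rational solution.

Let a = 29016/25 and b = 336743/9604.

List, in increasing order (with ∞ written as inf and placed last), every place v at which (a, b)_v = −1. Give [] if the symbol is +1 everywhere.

[2, 31]

(a, b) ≡ (806, 23) mod (ℚ^×)²; places V = {2, 3, 5, 7, 11, 13, 23, 31, ∞}.
(a,b)_7: α=0, u≡2; β=-4, v≡2 (mod 7); (2|7)=+1, (2|7)=+1; sign (−1)^0·+1^-4·+1^0 = +1.
(a,b)_3: α=2, u≡2; β=0, v≡2 (mod 3); (2|3)=-1, (2|3)=-1; sign (−1)^0·-1^0·-1^2 = +1.
(a,b)_23: α=0, u≡18; β=1, v≡1 (mod 23); (18|23)=+1, (1|23)=+1; sign (−1)^0·+1^1·+1^0 = +1.
(a,b)_31: α=1, u≡30; β=0, v≡12 (mod 31); (30|31)=-1, (12|31)=-1; sign (−1)^0·-1^0·-1^1 = -1.
(a,b)_13: α=1, u≡4; β=0, v≡3 (mod 13); (4|13)=+1, (3|13)=+1; sign (−1)^0·+1^0·+1^1 = +1.
(a,b)_∞: sgn(806)=+, sgn(23)=+, so +1.
(a,b)_11: α=0, u≡3; β=4, v≡1 (mod 11); (3|11)=+1, (1|11)=+1; sign (−1)^0·+1^4·+1^0 = +1.
(a,b)_5: α=-2, u≡1; β=0, v≡2 (mod 5); (1|5)=+1, (2|5)=-1; sign (−1)^0·+1^0·-1^-2 = +1.
(a,b)_2: α=3, β=-2; u≡3, v≡7 (mod 8); ε(u)ε(v)=1·1, αω(v)=3·0, βω(u)=-2·1; sum ≡ 1  ⇒  -1.
|Ram(806, 23)| = 2, even; anisotropic at {2, 31}.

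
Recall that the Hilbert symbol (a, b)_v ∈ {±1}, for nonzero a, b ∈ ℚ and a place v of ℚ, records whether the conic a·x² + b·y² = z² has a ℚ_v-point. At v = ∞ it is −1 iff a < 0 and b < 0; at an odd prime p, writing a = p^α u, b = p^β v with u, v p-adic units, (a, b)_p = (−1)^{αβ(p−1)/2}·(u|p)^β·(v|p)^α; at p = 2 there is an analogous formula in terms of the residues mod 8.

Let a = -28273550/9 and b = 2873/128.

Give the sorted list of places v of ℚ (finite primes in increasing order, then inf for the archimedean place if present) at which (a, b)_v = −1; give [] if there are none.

[17, 31]

Mod squares: a ≡ -1130942, b ≡ 34. Check v ∈ {∞, 2, 3, 5, 13, 17, 29, 31, 37}.
v=31: a=31^1·(≡7), b=31^0·(≡13) mod 31; (7|31)=+1, (13|31)=-1; (−1)^{1·0·15}·(+1)^0·(-1)^1 = -1.
v=5: a=5^2·(≡2), b=5^0·(≡1) mod 5; (2|5)=-1, (1|5)=+1; (−1)^{2·0·2}·(-1)^0·(+1)^2 = +1.
v=17: a=17^1·(≡5), b=17^1·(≡15) mod 17; (5|17)=-1, (15|17)=+1; (−1)^{1·1·8}·(-1)^1·(+1)^1 = -1.
v=3: a=3^-2·(≡1), b=3^0·(≡1) mod 3; (1|3)=+1, (1|3)=+1; (−1)^{-2·0·1}·(+1)^0·(+1)^-2 = +1.
v=37: a=37^1·(≡30), b=37^0·(≡21) mod 37; (30|37)=+1, (21|37)=+1; (−1)^{1·0·18}·(+1)^0·(+1)^1 = +1.
v=13: a=13^0·(≡8), b=13^2·(≡11) mod 13; (8|13)=-1, (11|13)=-1; (−1)^{0·2·6}·(-1)^2·(-1)^0 = +1.
v=2: v_2(a)=1, v_2(b)=-7; units ≡ 1, 1 (mod 8); ε·ε+αω+βω = 0·0+1·0+-7·0 ≡ 0  ⇒  (a,b)_2 = +1.
v=∞: -1130942 < 0 and 34 > 0  ⇒  (a,b)_∞ = +1.
v=29: a=29^1·(≡13), b=29^0·(≡5) mod 29; (13|29)=+1, (5|29)=+1; (−1)^{1·0·14}·(+1)^0·(+1)^1 = +1.
Ram(-1130942, 34) = {17, 31}; no ℚ_17-point on the conic.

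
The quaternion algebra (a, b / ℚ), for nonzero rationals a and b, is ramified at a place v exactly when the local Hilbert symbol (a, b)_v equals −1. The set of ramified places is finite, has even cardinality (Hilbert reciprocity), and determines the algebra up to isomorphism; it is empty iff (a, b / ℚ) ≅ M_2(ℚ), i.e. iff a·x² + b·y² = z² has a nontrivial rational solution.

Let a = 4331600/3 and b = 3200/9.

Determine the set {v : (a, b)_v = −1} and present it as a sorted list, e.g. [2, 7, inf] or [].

[3, 13]

(a, b) ≡ (663, 2) mod (ℚ^×)²; places V = {2, 3, 5, 7, 13, 17, ∞}.
(a,b)_17: α=1, u≡7; β=0, v≡8 (mod 17); (7|17)=-1, (8|17)=+1; sign (−1)^0·-1^0·+1^1 = +1.
(a,b)_5: α=2, u≡3; β=2, v≡2 (mod 5); (3|5)=-1, (2|5)=-1; sign (−1)^0·-1^2·-1^2 = +1.
(a,b)_∞: sgn(663)=+, sgn(2)=+, so +1.
(a,b)_3: α=-1, u≡2; β=-2, v≡2 (mod 3); (2|3)=-1, (2|3)=-1; sign (−1)^0·-1^-2·-1^-1 = -1.
(a,b)_2: α=4, β=7; u≡7, v≡1 (mod 8); ε(u)ε(v)=1·0, αω(v)=4·0, βω(u)=7·0; sum ≡ 0  ⇒  +1.
(a,b)_13: α=1, u≡12; β=0, v≡6 (mod 13); (12|13)=+1, (6|13)=-1; sign (−1)^0·+1^0·-1^1 = -1.
(a,b)_7: α=2, u≡6; β=0, v≡4 (mod 7); (6|7)=-1, (4|7)=+1; sign (−1)^0·-1^0·+1^2 = +1.
Ram(663, 2) = {3, 13}; no ℚ_3-point on the conic.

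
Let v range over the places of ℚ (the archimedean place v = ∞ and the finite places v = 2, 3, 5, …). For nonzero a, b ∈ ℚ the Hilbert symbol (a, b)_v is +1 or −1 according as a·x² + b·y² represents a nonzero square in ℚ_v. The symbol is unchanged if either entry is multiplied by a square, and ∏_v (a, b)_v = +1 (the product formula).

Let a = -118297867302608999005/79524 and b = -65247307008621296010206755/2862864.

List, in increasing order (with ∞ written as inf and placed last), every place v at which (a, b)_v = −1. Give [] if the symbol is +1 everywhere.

(a, b) ≡ (-1077205, -1956955) mod (ℚ^×)²; places V = {2, 3, 5, 7, 11, 13, 17, 19, 23, 29, 47, ∞}.
(a,b)_13: α=2, u≡1; β=3, v≡6 (mod 13); (1|13)=+1, (6|13)=-1; sign (−1)^0·+1^3·-1^2 = +1.
(a,b)_47: α=-2, u≡39; β=-2, v≡30 (mod 47); (39|47)=-1, (30|47)=-1; sign (−1)^0·-1^-2·-1^-2 = +1.
(a,b)_17: α=1, u≡6; β=1, v≡9 (mod 17); (6|17)=-1, (9|17)=+1; sign (−1)^0·-1^1·+1^1 = -1.
(a,b)_∞: sgn(-1077205)=−, sgn(-1956955)=−, so -1.
(a,b)_29: α=3, u≡4; β=4, v≡22 (mod 29); (4|29)=+1, (22|29)=+1; sign (−1)^0·+1^4·+1^3 = +1.
(a,b)_11: α=2, u≡9; β=3, v≡9 (mod 11); (9|11)=+1, (9|11)=+1; sign (−1)^0·+1^3·+1^2 = +1.
(a,b)_5: α=1, u≡1; β=1, v≡1 (mod 5); (1|5)=+1, (1|5)=+1; sign (−1)^0·+1^1·+1^1 = +1.
(a,b)_2: α=-2, β=-4; u≡3, v≡5 (mod 8); ε(u)ε(v)=1·0, αω(v)=-2·1, βω(u)=-4·1; sum ≡ 0  ⇒  +1.
(a,b)_3: α=-2, u≡2; β=-4, v≡2 (mod 3); (2|3)=-1, (2|3)=-1; sign (−1)^0·-1^-4·-1^-2 = +1.
(a,b)_19: α=5, u≡1; β=6, v≡11 (mod 19); (1|19)=+1, (11|19)=+1; sign (−1)^0·+1^6·+1^5 = +1.
(a,b)_23: α=1, u≡12; β=1, v≡19 (mod 23); (12|23)=+1, (19|23)=-1; sign (−1)^1·+1^1·-1^1 = +1.
(a,b)_7: α=2, u≡4; β=3, v≡4 (mod 7); (4|7)=+1, (4|7)=+1; sign (−1)^0·+1^3·+1^2 = +1.
(-1077205, -1956955 / ℚ) ramifies at {17, ∞}: a division algebra.

[17, inf]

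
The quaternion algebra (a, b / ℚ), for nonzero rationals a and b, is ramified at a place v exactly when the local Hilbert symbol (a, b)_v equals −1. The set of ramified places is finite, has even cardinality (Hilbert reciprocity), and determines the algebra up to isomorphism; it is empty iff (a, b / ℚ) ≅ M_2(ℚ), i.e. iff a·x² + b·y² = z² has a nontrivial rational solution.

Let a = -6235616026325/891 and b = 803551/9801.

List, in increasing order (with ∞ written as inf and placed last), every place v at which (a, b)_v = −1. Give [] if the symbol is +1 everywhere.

(a, b) ≡ (-110143, 31) mod (ℚ^×)²; places V = {2, 3, 5, 7, 11, 17, 19, 23, 31, ∞}.
(a,b)_17: α=1, u≡13; β=0, v≡7 (mod 17); (13|17)=+1, (7|17)=-1; sign (−1)^0·+1^0·-1^1 = -1.
(a,b)_19: α=1, u≡11; β=0, v≡18 (mod 19); (11|19)=+1, (18|19)=-1; sign (−1)^0·+1^0·-1^1 = -1.
(a,b)_5: α=2, u≡2; β=0, v≡1 (mod 5); (2|5)=-1, (1|5)=+1; sign (−1)^0·-1^0·+1^2 = +1.
(a,b)_2: α=0, β=0; u≡1, v≡7 (mod 8); ε(u)ε(v)=0·1, αω(v)=0·0, βω(u)=0·0; sum ≡ 0  ⇒  +1.
(a,b)_11: α=-1, u≡10; β=-2, v≡3 (mod 11); (10|11)=-1, (3|11)=+1; sign (−1)^0·-1^-2·+1^-1 = +1.
(a,b)_7: α=2, u≡1; β=2, v≡5 (mod 7); (1|7)=+1, (5|7)=-1; sign (−1)^0·+1^2·-1^2 = +1.
(a,b)_3: α=-4, u≡2; β=-4, v≡1 (mod 3); (2|3)=-1, (1|3)=+1; sign (−1)^0·-1^-4·+1^-4 = +1.
(a,b)_23: α=2, u≡6; β=2, v≡8 (mod 23); (6|23)=+1, (8|23)=+1; sign (−1)^0·+1^2·+1^2 = +1.
(a,b)_∞: sgn(-110143)=−, sgn(31)=+, so +1.
(a,b)_31: α=3, u≡21; β=1, v≡1 (mod 31); (21|31)=-1, (1|31)=+1; sign (−1)^1·-1^1·+1^3 = +1.
Ram(-110143, 31) = {17, 19}; no ℚ_17-point on the conic.

[17, 19]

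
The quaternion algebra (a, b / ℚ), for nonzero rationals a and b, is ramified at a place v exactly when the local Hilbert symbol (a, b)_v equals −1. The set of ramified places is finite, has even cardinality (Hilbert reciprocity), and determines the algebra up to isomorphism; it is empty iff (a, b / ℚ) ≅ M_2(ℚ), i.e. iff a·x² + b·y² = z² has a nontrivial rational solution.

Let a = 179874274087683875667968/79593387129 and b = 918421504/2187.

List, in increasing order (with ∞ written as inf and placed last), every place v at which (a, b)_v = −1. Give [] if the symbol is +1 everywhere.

[3, 11]

Mod squares: a ≡ 17, b ≡ 858. Check v ∈ {∞, 2, 3, 7, 11, 13, 17, 43}.
v=3: a=3^-16·(≡2), b=3^-7·(≡1) mod 3; (2|3)=-1, (1|3)=+1; (−1)^{-16·-7·1}·(-1)^-7·(+1)^-16 = -1.
v=∞: 17 > 0 and 858 > 0  ⇒  (a,b)_∞ = +1.
v=7: a=7^6·(≡5), b=7^2·(≡4) mod 7; (5|7)=-1, (4|7)=+1; (−1)^{6·2·3}·(-1)^2·(+1)^6 = +1.
v=2: v_2(a)=42, v_2(b)=17; units ≡ 1, 5 (mod 8); ε·ε+αω+βω = 0·0+42·1+17·0 ≡ 0  ⇒  (a,b)_2 = +1.
v=11: a=11^2·(≡7), b=11^1·(≡9) mod 11; (7|11)=-1, (9|11)=+1; (−1)^{2·1·5}·(-1)^1·(+1)^2 = -1.
v=13: a=13^2·(≡9), b=13^1·(≡12) mod 13; (9|13)=+1, (12|13)=+1; (−1)^{2·1·6}·(+1)^1·(+1)^2 = +1.
v=17: a=17^1·(≡1), b=17^0·(≡16) mod 17; (1|17)=+1, (16|17)=+1; (−1)^{1·0·8}·(+1)^0·(+1)^1 = +1.
v=43: a=43^-2·(≡14), b=43^0·(≡17) mod 43; (14|43)=+1, (17|43)=+1; (−1)^{-2·0·21}·(+1)^0·(+1)^-2 = +1.
Ram(17, 858) = {3, 11}; no ℚ_3-point on the conic.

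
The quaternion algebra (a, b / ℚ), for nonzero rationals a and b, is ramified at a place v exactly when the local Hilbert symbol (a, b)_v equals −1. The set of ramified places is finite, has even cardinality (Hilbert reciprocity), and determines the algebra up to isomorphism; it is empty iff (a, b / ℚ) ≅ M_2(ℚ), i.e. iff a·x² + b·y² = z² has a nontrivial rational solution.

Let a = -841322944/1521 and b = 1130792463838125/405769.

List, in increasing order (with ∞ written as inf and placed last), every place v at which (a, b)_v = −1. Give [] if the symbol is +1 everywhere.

[11, 29]

Mod squares: a ≡ -319, b ≡ 29. Check v ∈ {∞, 2, 3, 5, 7, 11, 13, 29}.
v=29: a=29^3·(≡10), b=29^5·(≡1) mod 29; (10|29)=-1, (1|29)=+1; (−1)^{3·5·14}·(-1)^5·(+1)^3 = -1.
v=11: a=11^1·(≡3), b=11^2·(≡6) mod 11; (3|11)=+1, (6|11)=-1; (−1)^{1·2·5}·(+1)^2·(-1)^1 = -1.
v=7: a=7^2·(≡5), b=7^-4·(≡4) mod 7; (5|7)=-1, (4|7)=+1; (−1)^{2·-4·3}·(-1)^-4·(+1)^2 = +1.
v=2: v_2(a)=6, v_2(b)=0; units ≡ 1, 5 (mod 8); ε·ε+αω+βω = 0·0+6·1+0·0 ≡ 0  ⇒  (a,b)_2 = +1.
v=5: a=5^0·(≡1), b=5^4·(≡4) mod 5; (1|5)=+1, (4|5)=+1; (−1)^{0·4·2}·(+1)^4·(+1)^0 = +1.
v=∞: -319 < 0 and 29 > 0  ⇒  (a,b)_∞ = +1.
v=3: a=3^-2·(≡2), b=3^6·(≡2) mod 3; (2|3)=-1, (2|3)=-1; (−1)^{-2·6·1}·(-1)^6·(-1)^-2 = +1.
v=13: a=13^-2·(≡5), b=13^-2·(≡4) mod 13; (5|13)=-1, (4|13)=+1; (−1)^{-2·-2·6}·(-1)^-2·(+1)^-2 = +1.
|Ram(-319, 29)| = 2, even; anisotropic at {11, 29}.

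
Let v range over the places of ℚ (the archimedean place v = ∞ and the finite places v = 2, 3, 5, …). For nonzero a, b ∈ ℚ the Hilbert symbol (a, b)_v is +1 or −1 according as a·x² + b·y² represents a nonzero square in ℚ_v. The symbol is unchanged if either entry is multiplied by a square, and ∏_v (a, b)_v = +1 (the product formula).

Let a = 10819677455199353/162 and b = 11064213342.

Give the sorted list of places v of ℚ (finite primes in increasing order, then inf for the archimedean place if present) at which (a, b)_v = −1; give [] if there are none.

[7, 19]

Mod squares: a ≡ 754, b ≡ 7274302. Check v ∈ {∞, 2, 3, 7, 13, 19, 23, 29, 41}.
v=41: a=41^2·(≡18), b=41^1·(≡19) mod 41; (18|41)=+1, (19|41)=-1; (−1)^{2·1·20}·(+1)^1·(-1)^2 = +1.
v=2: v_2(a)=-1, v_2(b)=1; units ≡ 1, 7 (mod 8); ε·ε+αω+βω = 0·1+-1·0+1·0 ≡ 0  ⇒  (a,b)_2 = +1.
v=∞: 754 > 0 and 7274302 > 0  ⇒  (a,b)_∞ = +1.
v=19: a=19^2·(≡3), b=19^1·(≡8) mod 19; (3|19)=-1, (8|19)=-1; (−1)^{2·1·9}·(-1)^1·(-1)^2 = -1.
v=13: a=13^3·(≡8), b=13^2·(≡3) mod 13; (8|13)=-1, (3|13)=+1; (−1)^{3·2·6}·(-1)^2·(+1)^3 = +1.
v=29: a=29^1·(≡3), b=29^1·(≡18) mod 29; (3|29)=-1, (18|29)=-1; (−1)^{1·1·14}·(-1)^1·(-1)^1 = +1.
v=7: a=7^0·(≡6), b=7^1·(≡2) mod 7; (6|7)=-1, (2|7)=+1; (−1)^{0·1·3}·(-1)^1·(+1)^0 = -1.
v=23: a=23^4·(≡4), b=23^1·(≡3) mod 23; (4|23)=+1, (3|23)=+1; (−1)^{4·1·11}·(+1)^1·(+1)^4 = +1.
v=3: a=3^-4·(≡1), b=3^2·(≡1) mod 3; (1|3)=+1, (1|3)=+1; (−1)^{-4·2·1}·(+1)^2·(+1)^-4 = +1.
|Ram(754, 7274302)| = 2, even; anisotropic at {7, 19}.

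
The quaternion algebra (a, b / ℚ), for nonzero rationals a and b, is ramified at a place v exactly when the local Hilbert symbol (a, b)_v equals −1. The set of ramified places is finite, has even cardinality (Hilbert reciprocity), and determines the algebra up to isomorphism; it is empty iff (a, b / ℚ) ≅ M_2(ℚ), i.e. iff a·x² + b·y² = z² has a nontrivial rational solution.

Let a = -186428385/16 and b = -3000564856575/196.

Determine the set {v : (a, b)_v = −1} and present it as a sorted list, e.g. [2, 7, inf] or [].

(a, b) ≡ (-2301585, -143) mod (ℚ^×)²; places V = {2, 3, 5, 7, 11, 13, 29, 37, ∞}.
(a,b)_29: α=1, u≡26; β=2, v≡15 (mod 29); (26|29)=-1, (15|29)=-1; sign (−1)^0·-1^2·-1^1 = -1.
(a,b)_2: α=-4, β=-2; u≡7, v≡1 (mod 8); ε(u)ε(v)=1·0, αω(v)=-4·0, βω(u)=-2·0; sum ≡ 0  ⇒  +1.
(a,b)_37: α=1, u≡15; β=2, v≡29 (mod 37); (15|37)=-1, (29|37)=-1; sign (−1)^0·-1^2·-1^1 = -1.
(a,b)_13: α=1, u≡2; β=1, v≡6 (mod 13); (2|13)=-1, (6|13)=-1; sign (−1)^0·-1^1·-1^1 = +1.
(a,b)_∞: sgn(-2301585)=−, sgn(-143)=−, so -1.
(a,b)_11: α=1, u≡10; β=1, v≡5 (mod 11); (10|11)=-1, (5|11)=+1; sign (−1)^1·-1^1·+1^1 = +1.
(a,b)_7: α=0, u≡2; β=-2, v≡2 (mod 7); (2|7)=+1, (2|7)=+1; sign (−1)^0·+1^-2·+1^0 = +1.
(a,b)_3: α=5, u≡1; β=6, v≡1 (mod 3); (1|3)=+1, (1|3)=+1; sign (−1)^0·+1^6·+1^5 = +1.
(a,b)_5: α=1, u≡3; β=2, v≡2 (mod 5); (3|5)=-1, (2|5)=-1; sign (−1)^0·-1^2·-1^1 = -1.
|Ram(-2301585, -143)| = 4, even; anisotropic at {5, 29, 37, ∞}.

[5, 29, 37, inf]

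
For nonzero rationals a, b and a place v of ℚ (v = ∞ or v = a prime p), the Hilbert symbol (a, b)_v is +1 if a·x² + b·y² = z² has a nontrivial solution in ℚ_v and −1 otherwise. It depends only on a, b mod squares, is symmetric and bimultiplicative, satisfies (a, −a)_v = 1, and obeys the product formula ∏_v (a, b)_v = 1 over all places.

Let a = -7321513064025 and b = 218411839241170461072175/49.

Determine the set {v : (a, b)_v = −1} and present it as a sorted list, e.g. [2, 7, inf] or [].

Mod squares: a ≡ -129, b ≡ 47647. Check v ∈ {∞, 2, 3, 5, 7, 11, 19, 29, 31, 43, 53}.
v=2: v_2(a)=0, v_2(b)=0; units ≡ 7, 7 (mod 8); ε·ε+αω+βω = 1·1+0·0+0·0 ≡ 1  ⇒  (a,b)_2 = -1.
v=31: a=31^2·(≡17), b=31^3·(≡19) mod 31; (17|31)=-1, (19|31)=+1; (−1)^{2·3·15}·(-1)^3·(+1)^2 = -1.
v=∞: -129 < 0 and 47647 > 0  ⇒  (a,b)_∞ = +1.
v=11: a=11^0·(≡5), b=11^2·(≡7) mod 11; (5|11)=+1, (7|11)=-1; (−1)^{0·2·5}·(+1)^2·(-1)^0 = +1.
v=19: a=19^0·(≡11), b=19^2·(≡14) mod 19; (11|19)=+1, (14|19)=-1; (−1)^{0·2·9}·(+1)^2·(-1)^0 = +1.
v=7: a=7^0·(≡1), b=7^-2·(≡3) mod 7; (1|7)=+1, (3|7)=-1; (−1)^{0·-2·3}·(+1)^-2·(-1)^0 = +1.
v=29: a=29^2·(≡9), b=29^3·(≡2) mod 29; (9|29)=+1, (2|29)=-1; (−1)^{2·3·14}·(+1)^3·(-1)^2 = +1.
v=3: a=3^1·(≡2), b=3^0·(≡1) mod 3; (2|3)=-1, (1|3)=+1; (−1)^{1·0·1}·(-1)^0·(+1)^1 = +1.
v=43: a=43^1·(≡13), b=43^2·(≡8) mod 43; (13|43)=+1, (8|43)=-1; (−1)^{1·2·21}·(+1)^2·(-1)^1 = -1.
v=5: a=5^2·(≡4), b=5^2·(≡3) mod 5; (4|5)=+1, (3|5)=-1; (−1)^{2·2·2}·(+1)^2·(-1)^2 = +1.
v=53: a=53^2·(≡32), b=53^3·(≡3) mod 53; (32|53)=-1, (3|53)=-1; (−1)^{2·3·26}·(-1)^3·(-1)^2 = -1.
Ram(-129, 47647) = {2, 31, 43, 53}; no ℚ_2-point on the conic.

[2, 31, 43, 53]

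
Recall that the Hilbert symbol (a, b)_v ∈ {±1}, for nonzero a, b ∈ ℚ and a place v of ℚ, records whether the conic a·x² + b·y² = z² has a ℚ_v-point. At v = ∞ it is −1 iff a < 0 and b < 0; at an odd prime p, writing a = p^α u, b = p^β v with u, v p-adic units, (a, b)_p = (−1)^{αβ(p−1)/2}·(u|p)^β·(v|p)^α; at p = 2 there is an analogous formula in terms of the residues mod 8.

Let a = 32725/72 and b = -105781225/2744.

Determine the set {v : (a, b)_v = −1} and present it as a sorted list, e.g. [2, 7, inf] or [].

Mod squares: a ≡ 2618, b ≡ -14. Check v ∈ {∞, 2, 3, 5, 7, 11, 17}.
v=5: a=5^2·(≡2), b=5^2·(≡4) mod 5; (2|5)=-1, (4|5)=+1; (−1)^{2·2·2}·(-1)^2·(+1)^2 = +1.
v=3: a=3^-2·(≡2), b=3^0·(≡1) mod 3; (2|3)=-1, (1|3)=+1; (−1)^{-2·0·1}·(-1)^0·(+1)^-2 = +1.
v=17: a=17^1·(≡1), b=17^2·(≡10) mod 17; (1|17)=+1, (10|17)=-1; (−1)^{1·2·8}·(+1)^2·(-1)^1 = -1.
v=∞: 2618 > 0 and -14 < 0  ⇒  (a,b)_∞ = +1.
v=2: v_2(a)=-3, v_2(b)=-3; units ≡ 5, 1 (mod 8); ε·ε+αω+βω = 0·0+-3·0+-3·1 ≡ 1  ⇒  (a,b)_2 = -1.
v=11: a=11^1·(≡10), b=11^4·(≡7) mod 11; (10|11)=-1, (7|11)=-1; (−1)^{1·4·5}·(-1)^4·(-1)^1 = -1.
v=7: a=7^1·(≡3), b=7^-3·(≡3) mod 7; (3|7)=-1, (3|7)=-1; (−1)^{1·-3·3}·(-1)^-3·(-1)^1 = -1.
Ram(2618, -14) = {2, 7, 11, 17}; no ℚ_2-point on the conic.

[2, 7, 11, 17]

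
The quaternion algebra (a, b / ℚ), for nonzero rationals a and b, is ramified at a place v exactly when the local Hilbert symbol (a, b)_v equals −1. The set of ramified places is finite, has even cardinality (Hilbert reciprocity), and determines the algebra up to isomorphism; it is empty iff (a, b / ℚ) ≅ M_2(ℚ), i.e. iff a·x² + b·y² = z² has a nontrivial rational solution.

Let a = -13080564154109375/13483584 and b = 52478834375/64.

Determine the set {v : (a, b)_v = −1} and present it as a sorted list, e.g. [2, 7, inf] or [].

(a, b) ≡ (-407, 5735) mod (ℚ^×)²; places V = {2, 3, 5, 7, 11, 17, 19, 31, 37, ∞}.
(a,b)_31: α=2, u≡29; β=1, v≡24 (mod 31); (29|31)=-1, (24|31)=-1; sign (−1)^0·-1^1·-1^2 = -1.
(a,b)_37: α=1, u≡27; β=1, v≡21 (mod 37); (27|37)=+1, (21|37)=+1; sign (−1)^0·+1^1·+1^1 = +1.
(a,b)_7: α=2, u≡6; β=0, v≡2 (mod 7); (6|7)=-1, (2|7)=+1; sign (−1)^0·-1^0·+1^2 = +1.
(a,b)_2: α=-6, β=-6; u≡1, v≡7 (mod 8); ε(u)ε(v)=0·1, αω(v)=-6·0, βω(u)=-6·0; sum ≡ 0  ⇒  +1.
(a,b)_3: α=-6, u≡1; β=0, v≡2 (mod 3); (1|3)=+1, (2|3)=-1; sign (−1)^0·+1^0·-1^-6 = +1.
(a,b)_5: α=6, u≡3; β=5, v≡3 (mod 5); (3|5)=-1, (3|5)=-1; sign (−1)^0·-1^5·-1^6 = -1.
(a,b)_19: α=2, u≡5; β=0, v≡4 (mod 19); (5|19)=+1, (4|19)=+1; sign (−1)^0·+1^0·+1^2 = +1.
(a,b)_∞: sgn(-407)=−, sgn(5735)=+, so +1.
(a,b)_17: α=-2, u≡15; β=0, v≡7 (mod 17); (15|17)=+1, (7|17)=-1; sign (−1)^0·+1^0·-1^-2 = +1.
(a,b)_11: α=3, u≡2; β=4, v≡4 (mod 11); (2|11)=-1, (4|11)=+1; sign (−1)^0·-1^4·+1^3 = +1.
Ram(-407, 5735) = {5, 31}; no ℚ_5-point on the conic.

[5, 31]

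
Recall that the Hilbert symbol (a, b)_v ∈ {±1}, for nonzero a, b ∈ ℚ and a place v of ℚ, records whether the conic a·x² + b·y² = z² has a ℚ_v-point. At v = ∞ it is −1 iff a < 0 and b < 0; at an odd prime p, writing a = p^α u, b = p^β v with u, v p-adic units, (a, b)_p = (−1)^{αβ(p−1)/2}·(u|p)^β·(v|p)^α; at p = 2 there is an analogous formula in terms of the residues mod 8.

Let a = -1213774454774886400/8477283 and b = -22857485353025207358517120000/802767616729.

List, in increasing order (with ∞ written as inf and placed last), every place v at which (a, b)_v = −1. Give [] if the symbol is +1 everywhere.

Mod squares: a ≡ -957, b ≡ -667. Check v ∈ {∞, 2, 3, 5, 7, 11, 13, 17, 23, 29, 41}.
v=13: a=13^0·(≡8), b=13^-2·(≡1) mod 13; (8|13)=-1, (1|13)=+1; (−1)^{0·-2·6}·(-1)^-2·(+1)^0 = +1.
v=17: a=17^4·(≡14), b=17^6·(≡1) mod 17; (14|17)=-1, (1|17)=+1; (−1)^{4·6·8}·(-1)^6·(+1)^4 = +1.
v=2: v_2(a)=12, v_2(b)=10; units ≡ 3, 5 (mod 8); ε·ε+αω+βω = 1·0+12·1+10·1 ≡ 0  ⇒  (a,b)_2 = +1.
v=23: a=23^2·(≡12), b=23^3·(≡21) mod 23; (12|23)=+1, (21|23)=-1; (−1)^{2·3·11}·(+1)^3·(-1)^2 = +1.
v=29: a=29^3·(≡13), b=29^5·(≡28) mod 29; (13|29)=+1, (28|29)=+1; (−1)^{3·5·14}·(+1)^5·(+1)^3 = +1.
v=3: a=3^-1·(≡2), b=3^0·(≡2) mod 3; (2|3)=-1, (2|3)=-1; (−1)^{-1·0·1}·(-1)^0·(-1)^-1 = -1.
v=7: a=7^0·(≡1), b=7^2·(≡6) mod 7; (1|7)=+1, (6|7)=-1; (−1)^{0·2·3}·(+1)^2·(-1)^0 = +1.
v=∞: -957 < 0 and -667 < 0  ⇒  (a,b)_∞ = -1.
v=5: a=5^2·(≡3), b=5^4·(≡2) mod 5; (3|5)=-1, (2|5)=-1; (−1)^{2·4·2}·(-1)^4·(-1)^2 = +1.
v=11: a=11^1·(≡4), b=11^2·(≡5) mod 11; (4|11)=+1, (5|11)=+1; (−1)^{1·2·5}·(+1)^2·(+1)^1 = +1.
v=41: a=41^-4·(≡22), b=41^-6·(≡28) mod 41; (22|41)=-1, (28|41)=-1; (−1)^{-4·-6·20}·(-1)^-6·(-1)^-4 = +1.
(-957, -667 / ℚ) ramifies at {3, ∞}: a division algebra.

[3, inf]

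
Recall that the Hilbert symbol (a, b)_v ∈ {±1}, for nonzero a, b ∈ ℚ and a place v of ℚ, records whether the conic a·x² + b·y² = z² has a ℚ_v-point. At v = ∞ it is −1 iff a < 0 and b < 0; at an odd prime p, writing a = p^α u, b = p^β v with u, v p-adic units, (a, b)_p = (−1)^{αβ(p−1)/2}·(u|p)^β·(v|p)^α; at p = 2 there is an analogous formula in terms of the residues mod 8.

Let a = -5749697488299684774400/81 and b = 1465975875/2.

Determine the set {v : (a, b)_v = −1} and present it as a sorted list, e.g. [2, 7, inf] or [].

Mod squares: a ≡ -58786, b ≡ 6630. Check v ∈ {∞, 2, 3, 5, 7, 13, 17, 19}.
v=17: a=17^3·(≡5), b=17^1·(≡16) mod 17; (5|17)=-1, (16|17)=+1; (−1)^{3·1·8}·(-1)^1·(+1)^3 = -1.
v=2: v_2(a)=9, v_2(b)=-1; units ≡ 7, 3 (mod 8); ε·ε+αω+βω = 1·1+9·1+-1·0 ≡ 0  ⇒  (a,b)_2 = +1.
v=13: a=13^3·(≡11), b=13^1·(≡3) mod 13; (11|13)=-1, (3|13)=+1; (−1)^{3·1·6}·(-1)^1·(+1)^3 = -1.
v=19: a=19^5·(≡2), b=19^2·(≡12) mod 19; (2|19)=-1, (12|19)=-1; (−1)^{5·2·9}·(-1)^2·(-1)^5 = -1.
v=3: a=3^-4·(≡2), b=3^1·(≡2) mod 3; (2|3)=-1, (2|3)=-1; (−1)^{-4·1·1}·(-1)^1·(-1)^-4 = -1.
v=5: a=5^2·(≡4), b=5^3·(≡1) mod 5; (4|5)=+1, (1|5)=+1; (−1)^{2·3·2}·(+1)^3·(+1)^2 = +1.
v=7: a=7^5·(≡4), b=7^2·(≡4) mod 7; (4|7)=+1, (4|7)=+1; (−1)^{5·2·3}·(+1)^2·(+1)^5 = +1.
v=∞: -58786 < 0 and 6630 > 0  ⇒  (a,b)_∞ = +1.
|Ram(-58786, 6630)| = 4, even; anisotropic at {3, 13, 17, 19}.

[3, 13, 17, 19]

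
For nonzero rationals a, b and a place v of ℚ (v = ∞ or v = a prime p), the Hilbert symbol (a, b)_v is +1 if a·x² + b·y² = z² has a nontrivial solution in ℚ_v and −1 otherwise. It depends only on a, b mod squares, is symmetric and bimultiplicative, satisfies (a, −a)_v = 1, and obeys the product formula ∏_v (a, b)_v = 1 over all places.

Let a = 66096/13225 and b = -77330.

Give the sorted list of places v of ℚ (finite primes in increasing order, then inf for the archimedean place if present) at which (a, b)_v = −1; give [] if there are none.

[11, 17, 19, 37]

Mod squares: a ≡ 51, b ≡ -77330. Check v ∈ {∞, 2, 3, 5, 11, 17, 19, 23, 37}.
v=3: a=3^5·(≡2), b=3^0·(≡1) mod 3; (2|3)=-1, (1|3)=+1; (−1)^{5·0·1}·(-1)^0·(+1)^5 = +1.
v=∞: 51 > 0 and -77330 < 0  ⇒  (a,b)_∞ = +1.
v=2: v_2(a)=4, v_2(b)=1; units ≡ 3, 7 (mod 8); ε·ε+αω+βω = 1·1+4·0+1·1 ≡ 0  ⇒  (a,b)_2 = +1.
v=19: a=19^0·(≡14), b=19^1·(≡15) mod 19; (14|19)=-1, (15|19)=-1; (−1)^{0·1·9}·(-1)^1·(-1)^0 = -1.
v=37: a=37^0·(≡24), b=37^1·(≡19) mod 37; (24|37)=-1, (19|37)=-1; (−1)^{0·1·18}·(-1)^1·(-1)^0 = -1.
v=17: a=17^1·(≡5), b=17^0·(≡3) mod 17; (5|17)=-1, (3|17)=-1; (−1)^{1·0·8}·(-1)^0·(-1)^1 = -1.
v=23: a=23^-2·(≡20), b=23^0·(≡19) mod 23; (20|23)=-1, (19|23)=-1; (−1)^{-2·0·11}·(-1)^0·(-1)^-2 = +1.
v=5: a=5^-2·(≡4), b=5^1·(≡4) mod 5; (4|5)=+1, (4|5)=+1; (−1)^{-2·1·2}·(+1)^1·(+1)^-2 = +1.
v=11: a=11^0·(≡10), b=11^1·(≡10) mod 11; (10|11)=-1, (10|11)=-1; (−1)^{0·1·5}·(-1)^1·(-1)^0 = -1.
(51, -77330 / ℚ) ramifies at {11, 17, 19, 37}: a division algebra.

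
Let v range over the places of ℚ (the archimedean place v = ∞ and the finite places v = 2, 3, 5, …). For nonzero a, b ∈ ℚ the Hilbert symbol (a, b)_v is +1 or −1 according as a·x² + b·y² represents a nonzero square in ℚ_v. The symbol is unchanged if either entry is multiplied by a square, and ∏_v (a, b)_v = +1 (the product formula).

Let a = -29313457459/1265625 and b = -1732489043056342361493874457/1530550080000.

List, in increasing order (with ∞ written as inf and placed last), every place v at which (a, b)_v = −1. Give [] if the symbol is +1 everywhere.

[2, 17, 53, inf]

(a, b) ≡ (-1433491, -34) mod (ℚ^×)²; places V = {2, 3, 5, 11, 13, 17, 37, 43, 53, ∞}.
(a,b)_2: α=0, β=-9; u≡5, v≡7 (mod 8); ε(u)ε(v)=0·1, αω(v)=0·0, βω(u)=-9·1; sum ≡ 1  ⇒  -1.
(a,b)_53: α=1, u≡11; β=2, v≡19 (mod 53); (11|53)=+1, (19|53)=-1; sign (−1)^0·+1^2·-1^1 = -1.
(a,b)_∞: sgn(-1433491)=−, sgn(-34)=−, so -1.
(a,b)_11: α=2, u≡8; β=8, v≡7 (mod 11); (8|11)=-1, (7|11)=-1; sign (−1)^0·-1^8·-1^2 = +1.
(a,b)_43: α=1, u≡38; β=2, v≡38 (mod 43); (38|43)=+1, (38|43)=+1; sign (−1)^0·+1^2·+1^1 = +1.
(a,b)_37: α=1, u≡16; β=4, v≡27 (mod 37); (16|37)=+1, (27|37)=+1; sign (−1)^0·+1^4·+1^1 = +1.
(a,b)_13: α=2, u≡5; β=2, v≡7 (mod 13); (5|13)=-1, (7|13)=-1; sign (−1)^0·-1^2·-1^2 = +1.
(a,b)_5: α=-6, u≡1; β=-4, v≡1 (mod 5); (1|5)=+1, (1|5)=+1; sign (−1)^0·+1^-4·+1^-6 = +1.
(a,b)_3: α=-4, u≡2; β=-14, v≡2 (mod 3); (2|3)=-1, (2|3)=-1; sign (−1)^0·-1^-14·-1^-4 = +1.
(a,b)_17: α=1, u≡12; β=3, v≡4 (mod 17); (12|17)=-1, (4|17)=+1; sign (−1)^0·-1^3·+1^1 = -1.
(-1433491, -34 / ℚ) ramifies at {2, 17, 53, ∞}: a division algebra.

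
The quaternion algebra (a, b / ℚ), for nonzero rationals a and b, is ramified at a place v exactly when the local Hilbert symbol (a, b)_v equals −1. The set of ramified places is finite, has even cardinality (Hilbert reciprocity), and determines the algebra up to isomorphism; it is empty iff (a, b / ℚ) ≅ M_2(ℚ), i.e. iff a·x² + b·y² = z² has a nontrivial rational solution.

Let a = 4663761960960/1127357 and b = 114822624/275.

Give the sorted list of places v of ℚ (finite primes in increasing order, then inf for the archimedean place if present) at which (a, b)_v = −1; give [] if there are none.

Mod squares: a ≡ 14630, b ≡ 149226. Check v ∈ {∞, 2, 3, 5, 7, 11, 17, 19, 23}.
v=23: a=23^0·(≡8), b=23^2·(≡18) mod 23; (8|23)=+1, (18|23)=+1; (−1)^{0·2·11}·(+1)^2·(+1)^0 = +1.
v=3: a=3^4·(≡2), b=3^1·(≡2) mod 3; (2|3)=-1, (2|3)=-1; (−1)^{4·1·1}·(-1)^1·(-1)^4 = -1.
v=7: a=7^-1·(≡2), b=7^1·(≡3) mod 7; (2|7)=+1, (3|7)=-1; (−1)^{-1·1·3}·(+1)^1·(-1)^-1 = +1.
v=5: a=5^1·(≡1), b=5^-2·(≡4) mod 5; (1|5)=+1, (4|5)=+1; (−1)^{1·-2·2}·(+1)^-2·(+1)^1 = +1.
v=19: a=19^1·(≡14), b=19^1·(≡11) mod 19; (14|19)=-1, (11|19)=+1; (−1)^{1·1·9}·(-1)^1·(+1)^1 = +1.
v=2: v_2(a)=21, v_2(b)=5; units ≡ 3, 5 (mod 8); ε·ε+αω+βω = 1·0+21·1+5·1 ≡ 0  ⇒  (a,b)_2 = +1.
v=∞: 14630 > 0 and 149226 > 0  ⇒  (a,b)_∞ = +1.
v=17: a=17^2·(≡6), b=17^1·(≡12) mod 17; (6|17)=-1, (12|17)=-1; (−1)^{2·1·8}·(-1)^1·(-1)^2 = -1.
v=11: a=11^-5·(≡2), b=11^-1·(≡5) mod 11; (2|11)=-1, (5|11)=+1; (−1)^{-5·-1·5}·(-1)^-1·(+1)^-5 = +1.
|Ram(14630, 149226)| = 2, even; anisotropic at {3, 17}.

[3, 17]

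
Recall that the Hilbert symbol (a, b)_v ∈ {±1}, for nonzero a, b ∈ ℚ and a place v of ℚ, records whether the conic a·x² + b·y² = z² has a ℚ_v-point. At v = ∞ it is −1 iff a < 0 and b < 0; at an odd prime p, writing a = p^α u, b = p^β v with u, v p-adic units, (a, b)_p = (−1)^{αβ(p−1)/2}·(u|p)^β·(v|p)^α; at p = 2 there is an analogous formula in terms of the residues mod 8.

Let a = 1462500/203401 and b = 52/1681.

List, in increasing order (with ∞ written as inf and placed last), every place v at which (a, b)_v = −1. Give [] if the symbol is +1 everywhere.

[5, 13]

(a, b) ≡ (65, 13) mod (ℚ^×)²; places V = {2, 3, 5, 11, 13, 41, ∞}.
(a,b)_41: α=-2, u≡26; β=-2, v≡11 (mod 41); (26|41)=-1, (11|41)=-1; sign (−1)^0·-1^-2·-1^-2 = +1.
(a,b)_13: α=1, u≡8; β=1, v≡1 (mod 13); (8|13)=-1, (1|13)=+1; sign (−1)^0·-1^1·+1^1 = -1.
(a,b)_3: α=2, u≡2; β=0, v≡1 (mod 3); (2|3)=-1, (1|3)=+1; sign (−1)^0·-1^0·+1^2 = +1.
(a,b)_11: α=-2, u≡8; β=0, v≡7 (mod 11); (8|11)=-1, (7|11)=-1; sign (−1)^0·-1^0·-1^-2 = +1.
(a,b)_∞: sgn(65)=+, sgn(13)=+, so +1.
(a,b)_5: α=5, u≡3; β=0, v≡2 (mod 5); (3|5)=-1, (2|5)=-1; sign (−1)^0·-1^0·-1^5 = -1.
(a,b)_2: α=2, β=2; u≡1, v≡5 (mod 8); ε(u)ε(v)=0·0, αω(v)=2·1, βω(u)=2·0; sum ≡ 0  ⇒  +1.
|Ram(65, 13)| = 2, even; anisotropic at {5, 13}.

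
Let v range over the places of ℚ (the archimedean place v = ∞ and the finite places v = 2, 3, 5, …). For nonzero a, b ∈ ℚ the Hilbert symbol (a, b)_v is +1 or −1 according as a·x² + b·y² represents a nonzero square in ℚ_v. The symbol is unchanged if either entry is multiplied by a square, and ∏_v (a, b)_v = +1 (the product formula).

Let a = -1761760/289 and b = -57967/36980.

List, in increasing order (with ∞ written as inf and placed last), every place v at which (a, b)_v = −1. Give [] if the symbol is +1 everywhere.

[2, inf]

Mod squares: a ≡ -910, b ≡ -35. Check v ∈ {∞, 2, 5, 7, 11, 13, 17, 43}.
v=17: a=17^-2·(≡1), b=17^0·(≡4) mod 17; (1|17)=+1, (4|17)=+1; (−1)^{-2·0·8}·(+1)^0·(+1)^-2 = +1.
v=7: a=7^1·(≡6), b=7^3·(≡1) mod 7; (6|7)=-1, (1|7)=+1; (−1)^{1·3·3}·(-1)^3·(+1)^1 = +1.
v=11: a=11^2·(≡5), b=11^0·(≡4) mod 11; (5|11)=+1, (4|11)=+1; (−1)^{2·0·5}·(+1)^0·(+1)^2 = +1.
v=∞: -910 < 0 and -35 < 0  ⇒  (a,b)_∞ = -1.
v=43: a=43^0·(≡40), b=43^-2·(≡2) mod 43; (40|43)=+1, (2|43)=-1; (−1)^{0·-2·21}·(+1)^-2·(-1)^0 = +1.
v=5: a=5^1·(≡2), b=5^-1·(≡3) mod 5; (2|5)=-1, (3|5)=-1; (−1)^{1·-1·2}·(-1)^-1·(-1)^1 = +1.
v=13: a=13^1·(≡6), b=13^2·(≡1) mod 13; (6|13)=-1, (1|13)=+1; (−1)^{1·2·6}·(-1)^2·(+1)^1 = +1.
v=2: v_2(a)=5, v_2(b)=-2; units ≡ 1, 5 (mod 8); ε·ε+αω+βω = 0·0+5·1+-2·0 ≡ 1  ⇒  (a,b)_2 = -1.
(-910, -35 / ℚ) ramifies at {2, ∞}: a division algebra.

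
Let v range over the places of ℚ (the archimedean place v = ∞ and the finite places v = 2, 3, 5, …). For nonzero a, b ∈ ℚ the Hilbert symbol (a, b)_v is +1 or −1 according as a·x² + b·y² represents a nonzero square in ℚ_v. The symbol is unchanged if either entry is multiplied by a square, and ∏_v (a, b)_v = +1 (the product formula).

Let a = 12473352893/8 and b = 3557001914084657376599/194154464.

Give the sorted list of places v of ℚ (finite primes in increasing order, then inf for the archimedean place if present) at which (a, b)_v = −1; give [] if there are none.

[2, 23, 29, 53]

Mod squares: a ≡ 106, b ≡ 494914. Check v ∈ {∞, 2, 7, 19, 23, 29, 31, 53}.
v=23: a=23^4·(≡20), b=23^7·(≡16) mod 23; (20|23)=-1, (16|23)=+1; (−1)^{4·7·11}·(-1)^7·(+1)^4 = -1.
v=53: a=53^1·(≡19), b=53^1·(≡16) mod 53; (19|53)=-1, (16|53)=+1; (−1)^{1·1·26}·(-1)^1·(+1)^1 = -1.
v=29: a=29^2·(≡2), b=29^5·(≡18) mod 29; (2|29)=-1, (18|29)=-1; (−1)^{2·5·14}·(-1)^5·(-1)^2 = -1.
v=2: v_2(a)=-3, v_2(b)=-5; units ≡ 5, 1 (mod 8); ε·ε+αω+βω = 0·0+-3·0+-5·1 ≡ 1  ⇒  (a,b)_2 = -1.
v=19: a=19^0·(≡6), b=19^-2·(≡12) mod 19; (6|19)=+1, (12|19)=-1; (−1)^{0·-2·9}·(+1)^-2·(-1)^0 = +1.
v=7: a=7^0·(≡1), b=7^-5·(≡1) mod 7; (1|7)=+1, (1|7)=+1; (−1)^{0·-5·3}·(+1)^-5·(+1)^0 = +1.
v=31: a=31^0·(≡13), b=31^2·(≡24) mod 31; (13|31)=-1, (24|31)=-1; (−1)^{0·2·15}·(-1)^2·(-1)^0 = +1.
v=∞: 106 > 0 and 494914 > 0  ⇒  (a,b)_∞ = +1.
|Ram(106, 494914)| = 4, even; anisotropic at {2, 23, 29, 53}.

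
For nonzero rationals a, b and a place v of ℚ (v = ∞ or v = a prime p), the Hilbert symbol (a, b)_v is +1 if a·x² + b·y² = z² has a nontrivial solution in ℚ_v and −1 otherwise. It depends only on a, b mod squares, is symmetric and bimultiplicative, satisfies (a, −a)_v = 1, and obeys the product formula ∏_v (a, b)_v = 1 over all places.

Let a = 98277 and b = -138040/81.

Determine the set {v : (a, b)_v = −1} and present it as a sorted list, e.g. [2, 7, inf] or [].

(a, b) ≡ (98277, -34510) mod (ℚ^×)²; places V = {2, 3, 5, 7, 17, 29, 41, 47, ∞}.
(a,b)_17: α=1, u≡1; β=1, v≡7 (mod 17); (1|17)=+1, (7|17)=-1; sign (−1)^0·+1^1·-1^1 = -1.
(a,b)_47: α=1, u≡23; β=0, v≡29 (mod 47); (23|47)=-1, (29|47)=-1; sign (−1)^0·-1^0·-1^1 = -1.
(a,b)_∞: sgn(98277)=+, sgn(-34510)=−, so +1.
(a,b)_41: α=1, u≡19; β=0, v≡34 (mod 41); (19|41)=-1, (34|41)=-1; sign (−1)^0·-1^0·-1^1 = -1.
(a,b)_2: α=0, β=3; u≡5, v≡1 (mod 8); ε(u)ε(v)=0·0, αω(v)=0·0, βω(u)=3·1; sum ≡ 1  ⇒  -1.
(a,b)_7: α=0, u≡4; β=1, v≡5 (mod 7); (4|7)=+1, (5|7)=-1; sign (−1)^0·+1^1·-1^0 = +1.
(a,b)_5: α=0, u≡2; β=1, v≡2 (mod 5); (2|5)=-1, (2|5)=-1; sign (−1)^0·-1^1·-1^0 = -1.
(a,b)_29: α=0, u≡25; β=1, v≡20 (mod 29); (25|29)=+1, (20|29)=+1; sign (−1)^0·+1^1·+1^0 = +1.
(a,b)_3: α=1, u≡2; β=-4, v≡2 (mod 3); (2|3)=-1, (2|3)=-1; sign (−1)^0·-1^-4·-1^1 = -1.
|Ram(98277, -34510)| = 6, even; anisotropic at {2, 3, 5, 17, 41, 47}.

[2, 3, 5, 17, 41, 47]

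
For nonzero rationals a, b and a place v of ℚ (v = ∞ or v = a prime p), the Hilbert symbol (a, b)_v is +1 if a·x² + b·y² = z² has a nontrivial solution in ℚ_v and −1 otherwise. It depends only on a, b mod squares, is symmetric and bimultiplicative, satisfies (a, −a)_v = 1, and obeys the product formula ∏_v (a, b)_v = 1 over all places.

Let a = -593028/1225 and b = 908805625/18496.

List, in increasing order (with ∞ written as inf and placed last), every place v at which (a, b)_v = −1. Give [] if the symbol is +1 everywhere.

Mod squares: a ≡ -57, b ≡ 1729. Check v ∈ {∞, 2, 3, 5, 7, 13, 17, 19, 29}.
v=2: v_2(a)=2, v_2(b)=-6; units ≡ 7, 1 (mod 8); ε·ε+αω+βω = 1·0+2·0+-6·0 ≡ 0  ⇒  (a,b)_2 = +1.
v=7: a=7^-2·(≡3), b=7^1·(≡2) mod 7; (3|7)=-1, (2|7)=+1; (−1)^{-2·1·3}·(-1)^1·(+1)^-2 = -1.
v=5: a=5^-2·(≡3), b=5^4·(≡4) mod 5; (3|5)=-1, (4|5)=+1; (−1)^{-2·4·2}·(-1)^4·(+1)^-2 = +1.
v=13: a=13^0·(≡2), b=13^1·(≡4) mod 13; (2|13)=-1, (4|13)=+1; (−1)^{0·1·6}·(-1)^1·(+1)^0 = -1.
v=29: a=29^0·(≡28), b=29^2·(≡10) mod 29; (28|29)=+1, (10|29)=-1; (−1)^{0·2·14}·(+1)^2·(-1)^0 = +1.
v=19: a=19^1·(≡9), b=19^1·(≡15) mod 19; (9|19)=+1, (15|19)=-1; (−1)^{1·1·9}·(+1)^1·(-1)^1 = +1.
v=∞: -57 < 0 and 1729 > 0  ⇒  (a,b)_∞ = +1.
v=3: a=3^3·(≡2), b=3^0·(≡1) mod 3; (2|3)=-1, (1|3)=+1; (−1)^{3·0·1}·(-1)^0·(+1)^3 = +1.
v=17: a=17^2·(≡5), b=17^-2·(≡11) mod 17; (5|17)=-1, (11|17)=-1; (−1)^{2·-2·8}·(-1)^-2·(-1)^2 = +1.
Ram(-57, 1729) = {7, 13}; no ℚ_7-point on the conic.

[7, 13]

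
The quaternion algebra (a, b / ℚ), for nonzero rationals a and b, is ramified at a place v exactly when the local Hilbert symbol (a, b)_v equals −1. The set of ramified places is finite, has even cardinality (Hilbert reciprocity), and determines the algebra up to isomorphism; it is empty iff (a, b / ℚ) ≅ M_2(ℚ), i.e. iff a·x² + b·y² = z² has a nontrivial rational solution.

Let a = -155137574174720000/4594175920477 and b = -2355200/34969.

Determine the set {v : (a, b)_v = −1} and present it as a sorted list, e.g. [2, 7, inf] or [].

(a, b) ≡ (-5681, -23) mod (ℚ^×)²; places V = {2, 5, 11, 13, 17, 19, 23, ∞}.
(a,b)_∞: sgn(-5681)=−, sgn(-23)=−, so -1.
(a,b)_17: α=-6, u≡7; β=-2, v≡7 (mod 17); (7|17)=-1, (7|17)=-1; sign (−1)^0·-1^-2·-1^-6 = +1.
(a,b)_13: α=-1, u≡11; β=0, v≡3 (mod 13); (11|13)=-1, (3|13)=+1; sign (−1)^0·-1^0·+1^-1 = +1.
(a,b)_23: α=3, u≡12; β=1, v≡20 (mod 23); (12|23)=+1, (20|23)=-1; sign (−1)^1·+1^1·-1^3 = +1.
(a,b)_2: α=30, β=12; u≡7, v≡1 (mod 8); ε(u)ε(v)=1·0, αω(v)=30·0, βω(u)=12·0; sum ≡ 0  ⇒  +1.
(a,b)_19: α=1, u≡6; β=0, v≡15 (mod 19); (6|19)=+1, (15|19)=-1; sign (−1)^0·+1^0·-1^1 = -1.
(a,b)_5: α=4, u≡4; β=2, v≡3 (mod 5); (4|5)=+1, (3|5)=-1; sign (−1)^0·+1^2·-1^4 = +1.
(a,b)_11: α=-4, u≡6; β=-2, v≡7 (mod 11); (6|11)=-1, (7|11)=-1; sign (−1)^0·-1^-2·-1^-4 = +1.
(-5681, -23 / ℚ) ramifies at {19, ∞}: a division algebra.

[19, inf]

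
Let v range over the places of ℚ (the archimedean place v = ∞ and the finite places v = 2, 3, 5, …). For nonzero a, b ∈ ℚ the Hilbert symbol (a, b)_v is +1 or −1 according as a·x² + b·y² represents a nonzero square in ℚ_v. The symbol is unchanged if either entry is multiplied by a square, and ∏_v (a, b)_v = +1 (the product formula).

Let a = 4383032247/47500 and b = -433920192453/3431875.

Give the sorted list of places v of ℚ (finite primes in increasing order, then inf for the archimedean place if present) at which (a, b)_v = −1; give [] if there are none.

(a, b) ≡ (631997, -6951967) mod (ℚ^×)²; places V = {2, 3, 5, 11, 17, 19, 29, 31, 37, ∞}.
(a,b)_3: α=2, u≡2; β=4, v≡2 (mod 3); (2|3)=-1, (2|3)=-1; sign (−1)^0·-1^4·-1^2 = +1.
(a,b)_5: α=-4, u≡2; β=-4, v≡2 (mod 5); (2|5)=-1, (2|5)=-1; sign (−1)^0·-1^-4·-1^-4 = +1.
(a,b)_37: α=1, u≡2; β=1, v≡18 (mod 37); (2|37)=-1, (18|37)=-1; sign (−1)^0·-1^1·-1^1 = +1.
(a,b)_29: α=1, u≡27; β=1, v≡20 (mod 29); (27|29)=-1, (20|29)=+1; sign (−1)^0·-1^1·+1^1 = -1.
(a,b)_31: α=1, u≡18; β=1, v≡25 (mod 31); (18|31)=+1, (25|31)=+1; sign (−1)^1·+1^1·+1^1 = -1.
(a,b)_17: α=0, u≡11; β=-2, v≡13 (mod 17); (11|17)=-1, (13|17)=+1; sign (−1)^0·-1^-2·+1^0 = +1.
(a,b)_11: α=4, u≡1; β=5, v≡10 (mod 11); (1|11)=+1, (10|11)=-1; sign (−1)^0·+1^5·-1^4 = +1.
(a,b)_19: α=-1, u≡3; β=-1, v≡7 (mod 19); (3|19)=-1, (7|19)=+1; sign (−1)^1·-1^-1·+1^-1 = +1.
(a,b)_2: α=-2, β=0; u≡5, v≡1 (mod 8); ε(u)ε(v)=0·0, αω(v)=-2·0, βω(u)=0·1; sum ≡ 0  ⇒  +1.
(a,b)_∞: sgn(631997)=+, sgn(-6951967)=−, so +1.
Ram(631997, -6951967) = {29, 31}; no ℚ_29-point on the conic.

[29, 31]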